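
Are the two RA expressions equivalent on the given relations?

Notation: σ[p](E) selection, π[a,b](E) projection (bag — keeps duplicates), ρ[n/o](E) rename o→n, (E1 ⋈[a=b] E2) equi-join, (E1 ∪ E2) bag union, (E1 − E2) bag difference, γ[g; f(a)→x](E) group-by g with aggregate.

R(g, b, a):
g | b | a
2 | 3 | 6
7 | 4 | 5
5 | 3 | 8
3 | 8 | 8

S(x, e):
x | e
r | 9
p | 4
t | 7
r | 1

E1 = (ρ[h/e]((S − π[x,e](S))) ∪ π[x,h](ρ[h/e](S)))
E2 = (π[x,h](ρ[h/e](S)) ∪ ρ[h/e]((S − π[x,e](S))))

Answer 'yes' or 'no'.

E1 subexpression sizes:
  S → 4
  S → 4
  π[x,e](S) → 4
  (S − π[x,e](S)) → 0
  ρ[h/e]((S − π[x,e](S))) → 0
  S → 4
  ρ[h/e](S) → 4
  π[x,h](ρ[h/e](S)) → 4
  (ρ[h/e]((S − π[x,e](S))) ∪ π[x,h](ρ[h/e](S))) → 4
E2 subexpression sizes:
  S → 4
  ρ[h/e](S) → 4
  π[x,h](ρ[h/e](S)) → 4
  S → 4
  S → 4
  π[x,e](S) → 4
  (S − π[x,e](S)) → 0
  ρ[h/e]((S − π[x,e](S))) → 0
  (π[x,h](ρ[h/e](S)) ∪ ρ[h/e]((S − π[x,e](S)))) → 4

E1 and E2 produce the same multiset:
x | h
p | 4
r | 1
r | 9
t | 7

yes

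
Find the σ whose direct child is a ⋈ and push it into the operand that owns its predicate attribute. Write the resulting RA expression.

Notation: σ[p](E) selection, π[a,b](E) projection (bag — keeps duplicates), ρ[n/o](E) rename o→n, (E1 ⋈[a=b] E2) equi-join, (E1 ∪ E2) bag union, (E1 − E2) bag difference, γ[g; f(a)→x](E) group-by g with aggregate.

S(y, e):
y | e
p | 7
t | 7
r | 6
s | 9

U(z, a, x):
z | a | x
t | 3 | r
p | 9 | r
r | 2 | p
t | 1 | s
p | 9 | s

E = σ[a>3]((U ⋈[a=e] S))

σ filters on a, owned by the left side.
E' = (σ[a>3](U) ⋈[a=e] S)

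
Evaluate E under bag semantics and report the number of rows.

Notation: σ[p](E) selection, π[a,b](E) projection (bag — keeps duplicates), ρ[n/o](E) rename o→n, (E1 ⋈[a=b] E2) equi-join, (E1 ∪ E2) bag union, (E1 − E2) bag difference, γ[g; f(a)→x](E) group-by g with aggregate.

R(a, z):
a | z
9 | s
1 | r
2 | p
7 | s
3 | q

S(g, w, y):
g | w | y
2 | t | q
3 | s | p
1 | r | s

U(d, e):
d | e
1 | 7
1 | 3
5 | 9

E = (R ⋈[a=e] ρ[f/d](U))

Row counts bottom-up:
  R → 5
  U → 3
  ρ[f/d](U) → 3
  (R ⋈[a=e] ρ[f/d](U)) → 3

|E| = 3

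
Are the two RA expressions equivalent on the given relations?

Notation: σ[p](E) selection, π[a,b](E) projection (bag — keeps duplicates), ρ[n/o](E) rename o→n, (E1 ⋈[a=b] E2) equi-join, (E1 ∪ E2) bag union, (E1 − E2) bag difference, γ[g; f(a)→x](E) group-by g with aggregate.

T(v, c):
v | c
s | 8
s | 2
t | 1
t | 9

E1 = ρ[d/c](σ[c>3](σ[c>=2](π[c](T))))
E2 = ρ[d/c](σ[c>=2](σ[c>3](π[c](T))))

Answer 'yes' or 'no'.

E1 stepwise |·|:
  T → 4
  π[c](T) → 4
  σ[c>=2](π[c](T)) → 3
  σ[c>3](σ[c>=2](π[c](T))) → 2
  ρ[d/c](σ[c>3](σ[c>=2](π[c](T)))) → 2
E2 stepwise |·|:
  T → 4
  π[c](T) → 4
  σ[c>3](π[c](T)) → 2
  σ[c>=2](σ[c>3](π[c](T))) → 2
  ρ[d/c](σ[c>=2](σ[c>3](π[c](T)))) → 2

E1 and E2 produce the same multiset:
d
8
9

yes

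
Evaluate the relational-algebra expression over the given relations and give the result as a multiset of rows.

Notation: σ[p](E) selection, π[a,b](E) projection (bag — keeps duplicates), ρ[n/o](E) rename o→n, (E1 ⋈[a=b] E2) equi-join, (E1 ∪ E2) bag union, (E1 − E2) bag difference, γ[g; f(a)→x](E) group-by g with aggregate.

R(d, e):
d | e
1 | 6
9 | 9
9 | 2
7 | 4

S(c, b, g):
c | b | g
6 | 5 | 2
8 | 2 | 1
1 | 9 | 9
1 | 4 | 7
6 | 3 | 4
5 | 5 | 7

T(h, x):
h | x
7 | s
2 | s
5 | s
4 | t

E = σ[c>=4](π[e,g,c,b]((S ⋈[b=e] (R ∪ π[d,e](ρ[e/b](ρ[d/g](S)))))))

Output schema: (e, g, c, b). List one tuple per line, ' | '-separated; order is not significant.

Row counts bottom-up:
  S → 6
  R → 4
  S → 6
  ρ[d/g](S) → 6
  ρ[e/b](ρ[d/g](S)) → 6
  π[d,e](ρ[e/b](ρ[d/g](S))) → 6
  (R ∪ π[d,e](ρ[e/b](ρ[d/g](S)))) → 10
  (S ⋈[b=e] (R ∪ π[d,e](ρ[e/b](ρ[d/g](S))))) → 11
  π[e,g,c,b]((S ⋈[b=e] (R ∪ π[d,e](ρ[e/b](ρ[d/g](S)))))) → 11
  σ[c>=4](π[e,g,c,b]((S ⋈[b=e] (R ∪ π[d,e](ρ[e/b](ρ[d/g](S))))))) → 7

== RESULT ==
e | g | c | b
2 | 1 | 8 | 2
2 | 1 | 8 | 2
3 | 4 | 6 | 3
5 | 2 | 6 | 5
5 | 2 | 6 | 5
5 | 7 | 5 | 5
5 | 7 | 5 | 5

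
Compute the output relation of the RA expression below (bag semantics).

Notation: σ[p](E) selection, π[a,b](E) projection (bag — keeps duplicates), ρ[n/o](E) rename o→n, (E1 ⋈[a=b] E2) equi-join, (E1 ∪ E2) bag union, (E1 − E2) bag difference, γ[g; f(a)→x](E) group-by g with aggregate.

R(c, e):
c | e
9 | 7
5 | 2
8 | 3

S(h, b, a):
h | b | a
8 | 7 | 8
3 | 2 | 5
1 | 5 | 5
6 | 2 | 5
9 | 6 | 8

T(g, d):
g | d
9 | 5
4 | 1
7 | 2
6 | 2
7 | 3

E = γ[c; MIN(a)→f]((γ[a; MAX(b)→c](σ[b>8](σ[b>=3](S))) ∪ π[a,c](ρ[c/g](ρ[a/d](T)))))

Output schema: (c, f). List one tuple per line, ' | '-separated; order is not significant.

Stepwise |·|:
  S → 5
  σ[b>=3](S) → 3
  σ[b>8](σ[b>=3](S)) → 0
  γ[a; MAX(b)→c](σ[b>8](σ[b>=3](S))) → 0
  T → 5
  ρ[a/d](T) → 5
  ρ[c/g](ρ[a/d](T)) → 5
  π[a,c](ρ[c/g](ρ[a/d](T))) → 5
  (γ[a; MAX(b)→c](σ[b>8](σ[b>=3](S))) ∪ π[a,c](ρ[c/g](ρ[a/d](T)))) → 5
  γ[c; MIN(a)→f]((γ[a; MAX(b)→c](σ[b>8](σ[b>=3](S))) ∪ π[a,c](ρ[c/g](ρ[a/d](T))))) → 4

== RESULT ==
c | f
4 | 1
6 | 2
7 | 2
9 | 5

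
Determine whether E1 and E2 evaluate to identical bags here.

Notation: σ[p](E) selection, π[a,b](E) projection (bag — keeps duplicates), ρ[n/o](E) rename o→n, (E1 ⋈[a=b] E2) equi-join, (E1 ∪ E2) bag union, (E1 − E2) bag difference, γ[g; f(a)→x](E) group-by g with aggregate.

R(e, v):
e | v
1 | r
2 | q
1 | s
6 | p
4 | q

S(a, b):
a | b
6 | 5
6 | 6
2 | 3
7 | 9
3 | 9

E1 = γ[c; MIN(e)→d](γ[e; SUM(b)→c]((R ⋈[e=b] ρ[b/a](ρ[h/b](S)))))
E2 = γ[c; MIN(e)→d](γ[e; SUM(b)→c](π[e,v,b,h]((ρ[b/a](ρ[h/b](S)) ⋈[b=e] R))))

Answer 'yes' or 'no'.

E1 stepwise |·|:
  R → 5
  S → 5
  ρ[h/b](S) → 5
  ρ[b/a](ρ[h/b](S)) → 5
  (R ⋈[e=b] ρ[b/a](ρ[h/b](S))) → 3
  γ[e; SUM(b)→c]((R ⋈[e=b] ρ[b/a](ρ[h/b](S)))) → 2
  γ[c; MIN(e)→d](γ[e; SUM(b)→c]((R ⋈[e=b] ρ[b/a](ρ[h/b](S))))) → 2
E2 stepwise |·|:
  S → 5
  ρ[h/b](S) → 5
  ρ[b/a](ρ[h/b](S)) → 5
  R → 5
  (ρ[b/a](ρ[h/b](S)) ⋈[b=e] R) → 3
  π[e,v,b,h]((ρ[b/a](ρ[h/b](S)) ⋈[b=e] R)) → 3
  γ[e; SUM(b)→c](π[e,v,b,h]((ρ[b/a](ρ[h/b](S)) ⋈[b=e] R))) → 2
  γ[c; MIN(e)→d](γ[e; SUM(b)→c](π[e,v,b,h]((ρ[b/a](ρ[h/b](S)) ⋈[b=e] R)))) → 2

E1 and E2 produce the same multiset:
c | d
2 | 2
12 | 6

yes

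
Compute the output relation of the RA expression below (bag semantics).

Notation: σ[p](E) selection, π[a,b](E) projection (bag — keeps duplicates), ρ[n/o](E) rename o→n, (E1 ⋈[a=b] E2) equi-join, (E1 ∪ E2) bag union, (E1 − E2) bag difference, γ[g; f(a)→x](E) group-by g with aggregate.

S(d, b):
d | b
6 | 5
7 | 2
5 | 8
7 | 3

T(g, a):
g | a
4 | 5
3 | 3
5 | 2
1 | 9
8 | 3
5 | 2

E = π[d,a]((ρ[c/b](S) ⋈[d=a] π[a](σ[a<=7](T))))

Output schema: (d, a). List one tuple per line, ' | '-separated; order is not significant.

Subexpression sizes:
  S → 4
  ρ[c/b](S) → 4
  T → 6
  σ[a<=7](T) → 5
  π[a](σ[a<=7](T)) → 5
  (ρ[c/b](S) ⋈[d=a] π[a](σ[a<=7](T))) → 1
  π[d,a]((ρ[c/b](S) ⋈[d=a] π[a](σ[a<=7](T)))) → 1

== RESULT ==
d | a
5 | 5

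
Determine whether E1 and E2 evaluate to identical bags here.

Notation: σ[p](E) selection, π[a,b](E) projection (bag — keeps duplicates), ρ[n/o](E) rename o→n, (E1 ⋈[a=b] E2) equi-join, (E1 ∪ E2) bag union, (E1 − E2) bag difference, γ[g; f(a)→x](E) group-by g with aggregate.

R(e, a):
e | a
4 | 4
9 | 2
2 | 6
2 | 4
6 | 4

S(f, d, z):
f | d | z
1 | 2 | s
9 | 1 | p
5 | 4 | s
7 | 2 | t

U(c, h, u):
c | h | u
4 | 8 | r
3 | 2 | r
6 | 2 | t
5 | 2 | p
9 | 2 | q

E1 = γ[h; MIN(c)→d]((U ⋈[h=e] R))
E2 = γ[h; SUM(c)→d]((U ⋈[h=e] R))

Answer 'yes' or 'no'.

E1 per-node cardinality:
  U → 5
  R → 5
  (U ⋈[h=e] R) → 8
  γ[h; MIN(c)→d]((U ⋈[h=e] R)) → 1
E2 per-node cardinality:
  U → 5
  R → 5
  (U ⋈[h=e] R) → 8
  γ[h; SUM(c)→d]((U ⋈[h=e] R)) → 1

E1 result:
h | d
2 | 3
E2 result:
h | d
2 | 46
Witness: (2, 3) appears 1× in E1 but 0× in E2.

no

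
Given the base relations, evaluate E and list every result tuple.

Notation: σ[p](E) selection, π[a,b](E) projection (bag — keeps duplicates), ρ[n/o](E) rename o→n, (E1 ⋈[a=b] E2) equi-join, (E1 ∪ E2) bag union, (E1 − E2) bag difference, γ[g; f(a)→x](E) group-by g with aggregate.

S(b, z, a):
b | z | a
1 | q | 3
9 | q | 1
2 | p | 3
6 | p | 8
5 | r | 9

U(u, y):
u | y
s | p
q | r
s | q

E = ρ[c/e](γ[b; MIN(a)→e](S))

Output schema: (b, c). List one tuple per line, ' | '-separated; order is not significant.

Row counts bottom-up:
  S → 5
  γ[b; MIN(a)→e](S) → 5
  ρ[c/e](γ[b; MIN(a)→e](S)) → 5

== RESULT ==
b | c
1 | 3
2 | 3
5 | 9
6 | 8
9 | 1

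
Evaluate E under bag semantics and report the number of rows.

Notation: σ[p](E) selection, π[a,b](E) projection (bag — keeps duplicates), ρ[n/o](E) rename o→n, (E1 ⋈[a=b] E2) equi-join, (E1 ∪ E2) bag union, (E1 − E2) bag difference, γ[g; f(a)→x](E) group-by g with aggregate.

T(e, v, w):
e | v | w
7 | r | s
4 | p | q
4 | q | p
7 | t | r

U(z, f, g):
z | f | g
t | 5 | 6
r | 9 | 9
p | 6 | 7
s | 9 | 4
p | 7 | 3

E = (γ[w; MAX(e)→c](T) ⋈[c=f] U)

Subexpression sizes:
  T → 4
  γ[w; MAX(e)→c](T) → 4
  U → 5
  (γ[w; MAX(e)→c](T) ⋈[c=f] U) → 2

|E| = 2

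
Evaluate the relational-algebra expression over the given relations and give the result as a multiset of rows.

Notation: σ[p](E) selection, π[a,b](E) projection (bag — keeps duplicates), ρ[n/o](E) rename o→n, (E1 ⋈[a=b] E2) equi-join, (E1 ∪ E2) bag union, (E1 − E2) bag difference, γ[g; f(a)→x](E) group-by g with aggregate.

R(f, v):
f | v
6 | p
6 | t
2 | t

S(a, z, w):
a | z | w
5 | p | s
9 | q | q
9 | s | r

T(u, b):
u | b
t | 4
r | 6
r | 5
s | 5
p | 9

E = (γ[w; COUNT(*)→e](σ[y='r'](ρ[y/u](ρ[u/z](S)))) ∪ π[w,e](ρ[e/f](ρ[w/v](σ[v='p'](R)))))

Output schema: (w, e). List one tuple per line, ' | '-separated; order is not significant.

Per-node cardinality:
  S → 3
  ρ[u/z](S) → 3
  ρ[y/u](ρ[u/z](S)) → 3
  σ[y='r'](ρ[y/u](ρ[u/z](S))) → 0
  γ[w; COUNT(*)→e](σ[y='r'](ρ[y/u](ρ[u/z](S)))) → 0
  R → 3
  σ[v='p'](R) → 1
  ρ[w/v](σ[v='p'](R)) → 1
  ρ[e/f](ρ[w/v](σ[v='p'](R))) → 1
  π[w,e](ρ[e/f](ρ[w/v](σ[v='p'](R)))) → 1
  (γ[w; COUNT(*)→e](σ[y='r'](ρ[y/u](ρ[u/z](S)))) ∪ π[w,e](ρ[e/f](ρ[w/v](σ[v='p'](R))))) → 1

== RESULT ==
w | e
p | 6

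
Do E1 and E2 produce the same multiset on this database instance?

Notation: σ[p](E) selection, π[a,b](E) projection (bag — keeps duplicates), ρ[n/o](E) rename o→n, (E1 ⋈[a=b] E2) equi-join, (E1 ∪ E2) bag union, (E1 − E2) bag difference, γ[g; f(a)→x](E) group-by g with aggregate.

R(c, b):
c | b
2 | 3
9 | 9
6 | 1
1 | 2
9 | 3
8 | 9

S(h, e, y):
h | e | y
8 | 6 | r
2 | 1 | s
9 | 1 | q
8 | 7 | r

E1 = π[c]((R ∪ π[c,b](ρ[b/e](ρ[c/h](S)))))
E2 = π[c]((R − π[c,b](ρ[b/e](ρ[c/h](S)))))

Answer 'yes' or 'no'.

E1 per-node cardinality:
  R → 6
  S → 4
  ρ[c/h](S) → 4
  ρ[b/e](ρ[c/h](S)) → 4
  π[c,b](ρ[b/e](ρ[c/h](S))) → 4
  (R ∪ π[c,b](ρ[b/e](ρ[c/h](S)))) → 10
  π[c]((R ∪ π[c,b](ρ[b/e](ρ[c/h](S))))) → 10
E2 per-node cardinality:
  R → 6
  S → 4
  ρ[c/h](S) → 4
  ρ[b/e](ρ[c/h](S)) → 4
  π[c,b](ρ[b/e](ρ[c/h](S))) → 4
  (R − π[c,b](ρ[b/e](ρ[c/h](S)))) → 6
  π[c]((R − π[c,b](ρ[b/e](ρ[c/h](S))))) → 6

E1 result:
c
1
2
2
6
8
8
8
9
9
9
E2 result:
c
1
2
6
8
9
9
Witness: (2,) appears 2× in E1 but 1× in E2.

no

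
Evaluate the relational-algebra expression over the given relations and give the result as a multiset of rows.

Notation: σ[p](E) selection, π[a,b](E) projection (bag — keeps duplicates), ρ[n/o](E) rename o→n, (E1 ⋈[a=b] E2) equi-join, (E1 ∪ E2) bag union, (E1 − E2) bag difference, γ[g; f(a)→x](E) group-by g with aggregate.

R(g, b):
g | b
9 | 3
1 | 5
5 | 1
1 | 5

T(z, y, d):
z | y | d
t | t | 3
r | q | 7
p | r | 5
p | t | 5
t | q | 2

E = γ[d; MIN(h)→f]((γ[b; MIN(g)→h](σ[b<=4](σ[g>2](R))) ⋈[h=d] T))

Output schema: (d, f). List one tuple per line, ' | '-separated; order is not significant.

Row counts bottom-up:
  R → 4
  σ[g>2](R) → 2
  σ[b<=4](σ[g>2](R)) → 2
  γ[b; MIN(g)→h](σ[b<=4](σ[g>2](R))) → 2
  T → 5
  (γ[b; MIN(g)→h](σ[b<=4](σ[g>2](R))) ⋈[h=d] T) → 2
  γ[d; MIN(h)→f]((γ[b; MIN(g)→h](σ[b<=4](σ[g>2](R))) ⋈[h=d] T)) → 1

== RESULT ==
d | f
5 | 5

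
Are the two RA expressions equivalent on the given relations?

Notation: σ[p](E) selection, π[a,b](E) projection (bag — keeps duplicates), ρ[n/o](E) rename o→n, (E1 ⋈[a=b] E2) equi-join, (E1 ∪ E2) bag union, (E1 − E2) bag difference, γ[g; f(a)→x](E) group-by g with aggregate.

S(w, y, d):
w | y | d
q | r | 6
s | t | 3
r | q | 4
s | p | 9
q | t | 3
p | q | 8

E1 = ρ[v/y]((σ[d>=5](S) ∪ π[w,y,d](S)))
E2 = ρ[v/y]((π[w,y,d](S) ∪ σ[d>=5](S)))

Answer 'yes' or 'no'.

E1 row counts bottom-up:
  S → 6
  σ[d>=5](S) → 3
  S → 6
  π[w,y,d](S) → 6
  (σ[d>=5](S) ∪ π[w,y,d](S)) → 9
  ρ[v/y]((σ[d>=5](S) ∪ π[w,y,d](S))) → 9
E2 row counts bottom-up:
  S → 6
  π[w,y,d](S) → 6
  S → 6
  σ[d>=5](S) → 3
  (π[w,y,d](S) ∪ σ[d>=5](S)) → 9
  ρ[v/y]((π[w,y,d](S) ∪ σ[d>=5](S))) → 9

E1 and E2 produce the same multiset:
w | v | d
p | q | 8
p | q | 8
q | r | 6
q | r | 6
q | t | 3
r | q | 4
s | p | 9
s | p | 9
s | t | 3

yes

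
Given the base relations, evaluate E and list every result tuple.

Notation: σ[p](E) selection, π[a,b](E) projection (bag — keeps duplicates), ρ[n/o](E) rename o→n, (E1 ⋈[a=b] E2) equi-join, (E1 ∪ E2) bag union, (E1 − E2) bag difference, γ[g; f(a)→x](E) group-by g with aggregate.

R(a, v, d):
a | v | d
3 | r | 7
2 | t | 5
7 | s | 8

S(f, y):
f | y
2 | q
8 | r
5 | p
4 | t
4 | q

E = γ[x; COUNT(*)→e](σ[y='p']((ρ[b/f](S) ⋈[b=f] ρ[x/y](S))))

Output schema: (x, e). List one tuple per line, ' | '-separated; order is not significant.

Per-node cardinality:
  S → 5
  ρ[b/f](S) → 5
  S → 5
  ρ[x/y](S) → 5
  (ρ[b/f](S) ⋈[b=f] ρ[x/y](S)) → 7
  σ[y='p']((ρ[b/f](S) ⋈[b=f] ρ[x/y](S))) → 1
  γ[x; COUNT(*)→e](σ[y='p']((ρ[b/f](S) ⋈[b=f] ρ[x/y](S)))) → 1

== RESULT ==
x | e
p | 1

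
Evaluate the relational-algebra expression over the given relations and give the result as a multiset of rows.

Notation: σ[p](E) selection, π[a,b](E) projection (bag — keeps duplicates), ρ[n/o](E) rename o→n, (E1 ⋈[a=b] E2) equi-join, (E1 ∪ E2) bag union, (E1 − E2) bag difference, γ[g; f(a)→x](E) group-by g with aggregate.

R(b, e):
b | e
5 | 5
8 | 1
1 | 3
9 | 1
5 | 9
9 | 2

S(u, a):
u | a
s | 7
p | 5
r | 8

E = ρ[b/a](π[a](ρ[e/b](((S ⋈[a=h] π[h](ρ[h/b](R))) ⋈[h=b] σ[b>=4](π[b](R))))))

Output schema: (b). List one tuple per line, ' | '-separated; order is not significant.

Row counts bottom-up:
  S → 3
  R → 6
  ρ[h/b](R) → 6
  π[h](ρ[h/b](R)) → 6
  (S ⋈[a=h] π[h](ρ[h/b](R))) → 3
  R → 6
  π[b](R) → 6
  σ[b>=4](π[b](R)) → 5
  ((S ⋈[a=h] π[h](ρ[h/b](R))) ⋈[h=b] σ[b>=4](π[b](R))) → 5
  ρ[e/b](((S ⋈[a=h] π[h](ρ[h/b](R))) ⋈[h=b] σ[b>=4](π[b](R)))) → 5
  π[a](ρ[e/b](((S ⋈[a=h] π[h](ρ[h/b](R))) ⋈[h=b] σ[b>=4](π[b](R))))) → 5
  ρ[b/a](π[a](ρ[e/b](((S ⋈[a=h] π[h](ρ[h/b](R))) ⋈[h=b] σ[b>=4](π[b](R)))))) → 5

== RESULT ==
b
5
5
5
5
8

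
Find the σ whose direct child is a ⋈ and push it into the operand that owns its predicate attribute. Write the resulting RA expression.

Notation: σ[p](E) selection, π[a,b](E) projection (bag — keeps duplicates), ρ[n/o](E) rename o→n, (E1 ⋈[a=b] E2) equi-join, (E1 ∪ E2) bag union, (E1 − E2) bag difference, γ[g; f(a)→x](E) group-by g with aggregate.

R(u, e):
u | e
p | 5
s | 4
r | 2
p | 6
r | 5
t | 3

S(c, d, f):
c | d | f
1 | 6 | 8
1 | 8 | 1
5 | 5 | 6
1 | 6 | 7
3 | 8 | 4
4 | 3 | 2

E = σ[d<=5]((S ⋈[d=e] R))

σ filters on d, owned by the left side.
E' = (σ[d<=5](S) ⋈[d=e] R)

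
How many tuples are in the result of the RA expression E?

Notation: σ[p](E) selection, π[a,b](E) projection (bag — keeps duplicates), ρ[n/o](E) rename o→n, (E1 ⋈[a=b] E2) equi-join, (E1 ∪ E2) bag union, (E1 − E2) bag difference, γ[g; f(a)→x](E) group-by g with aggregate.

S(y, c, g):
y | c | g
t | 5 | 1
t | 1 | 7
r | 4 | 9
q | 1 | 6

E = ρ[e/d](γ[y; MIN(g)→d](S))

Row counts bottom-up:
  S → 4
  γ[y; MIN(g)→d](S) → 3
  ρ[e/d](γ[y; MIN(g)→d](S)) → 3

|E| = 3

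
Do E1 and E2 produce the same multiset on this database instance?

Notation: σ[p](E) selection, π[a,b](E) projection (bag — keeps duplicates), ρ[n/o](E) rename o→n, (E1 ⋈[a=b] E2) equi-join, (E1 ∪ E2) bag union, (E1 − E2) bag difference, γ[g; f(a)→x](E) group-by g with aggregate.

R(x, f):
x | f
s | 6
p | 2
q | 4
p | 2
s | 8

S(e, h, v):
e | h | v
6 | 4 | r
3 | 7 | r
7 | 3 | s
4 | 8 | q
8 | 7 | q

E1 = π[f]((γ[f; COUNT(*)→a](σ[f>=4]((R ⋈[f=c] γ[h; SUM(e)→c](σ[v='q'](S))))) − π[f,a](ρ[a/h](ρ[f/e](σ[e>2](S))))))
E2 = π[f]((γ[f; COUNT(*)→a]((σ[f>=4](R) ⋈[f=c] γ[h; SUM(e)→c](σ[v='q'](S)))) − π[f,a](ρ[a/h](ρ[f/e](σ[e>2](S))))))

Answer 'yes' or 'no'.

E1 per-node cardinality:
  R → 5
  S → 5
  σ[v='q'](S) → 2
  γ[h; SUM(e)→c](σ[v='q'](S)) → 2
  (R ⋈[f=c] γ[h; SUM(e)→c](σ[v='q'](S))) → 2
  σ[f>=4]((R ⋈[f=c] γ[h; SUM(e)→c](σ[v='q'](S)))) → 2
  γ[f; COUNT(*)→a](σ[f>=4]((R ⋈[f=c] γ[h; SUM(e)→c](σ[v='q'](S))))) → 2
  S → 5
  σ[e>2](S) → 5
  ρ[f/e](σ[e>2](S)) → 5
  ρ[a/h](ρ[f/e](σ[e>2](S))) → 5
  π[f,a](ρ[a/h](ρ[f/e](σ[e>2](S)))) → 5
  (γ[f; COUNT(*)→a](σ[f>=4]((R ⋈[f=c] γ[h; SUM(e)→c](σ[v='q'](S))))) − π[f,a](ρ[a/h](ρ[f/e](σ[e>2](S))))) → 2
  π[f]((γ[f; COUNT(*)→a](σ[f>=4]((R ⋈[f=c] γ[h; SUM(e)→c](σ[v='q'](S))))) − π[f,a](ρ[a/h](ρ[f/e](σ[e>2](S)))))) → 2
E2 per-node cardinality:
  R → 5
  σ[f>=4](R) → 3
  S → 5
  σ[v='q'](S) → 2
  γ[h; SUM(e)→c](σ[v='q'](S)) → 2
  (σ[f>=4](R) ⋈[f=c] γ[h; SUM(e)→c](σ[v='q'](S))) → 2
  γ[f; COUNT(*)→a]((σ[f>=4](R) ⋈[f=c] γ[h; SUM(e)→c](σ[v='q'](S)))) → 2
  S → 5
  σ[e>2](S) → 5
  ρ[f/e](σ[e>2](S)) → 5
  ρ[a/h](ρ[f/e](σ[e>2](S))) → 5
  π[f,a](ρ[a/h](ρ[f/e](σ[e>2](S)))) → 5
  (γ[f; COUNT(*)→a]((σ[f>=4](R) ⋈[f=c] γ[h; SUM(e)→c](σ[v='q'](S)))) − π[f,a](ρ[a/h](ρ[f/e](σ[e>2](S))))) → 2
  π[f]((γ[f; COUNT(*)→a]((σ[f>=4](R) ⋈[f=c] γ[h; SUM(e)→c](σ[v='q'](S)))) − π[f,a](ρ[a/h](ρ[f/e](σ[e>2](S)))))) → 2

E1 and E2 produce the same multiset:
f
4
8

yes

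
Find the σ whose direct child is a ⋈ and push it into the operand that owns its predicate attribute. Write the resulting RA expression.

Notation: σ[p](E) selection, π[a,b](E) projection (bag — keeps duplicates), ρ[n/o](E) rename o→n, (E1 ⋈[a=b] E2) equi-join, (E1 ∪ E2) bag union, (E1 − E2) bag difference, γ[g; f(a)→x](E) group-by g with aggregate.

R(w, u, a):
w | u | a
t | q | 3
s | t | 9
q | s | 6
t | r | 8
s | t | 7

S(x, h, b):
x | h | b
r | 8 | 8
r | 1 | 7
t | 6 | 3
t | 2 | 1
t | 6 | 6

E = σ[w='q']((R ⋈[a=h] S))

σ filters on w, owned by the left side.
E' = (σ[w='q'](R) ⋈[a=h] S)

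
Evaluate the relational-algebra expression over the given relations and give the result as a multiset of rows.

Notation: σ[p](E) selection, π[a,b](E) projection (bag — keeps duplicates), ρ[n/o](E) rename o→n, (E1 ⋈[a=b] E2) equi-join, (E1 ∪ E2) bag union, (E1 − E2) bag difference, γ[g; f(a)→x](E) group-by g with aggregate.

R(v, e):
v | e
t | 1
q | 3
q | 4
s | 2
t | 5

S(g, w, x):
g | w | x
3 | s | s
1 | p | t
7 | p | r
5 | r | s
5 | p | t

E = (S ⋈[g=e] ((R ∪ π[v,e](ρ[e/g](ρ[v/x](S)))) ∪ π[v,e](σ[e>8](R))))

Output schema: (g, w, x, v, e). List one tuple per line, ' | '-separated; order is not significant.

Stepwise |·|:
  S → 5
  R → 5
  S → 5
  ρ[v/x](S) → 5
  ρ[e/g](ρ[v/x](S)) → 5
  π[v,e](ρ[e/g](ρ[v/x](S))) → 5
  (R ∪ π[v,e](ρ[e/g](ρ[v/x](S)))) → 10
  R → 5
  σ[e>8](R) → 0
  π[v,e](σ[e>8](R)) → 0
  ((R ∪ π[v,e](ρ[e/g](ρ[v/x](S)))) ∪ π[v,e](σ[e>8](R))) → 10
  (S ⋈[g=e] ((R ∪ π[v,e](ρ[e/g](ρ[v/x](S)))) ∪ π[v,e](σ[e>8](R)))) → 11

== RESULT ==
g | w | x | v | e
1 | p | t | t | 1
1 | p | t | t | 1
3 | s | s | q | 3
3 | s | s | s | 3
5 | p | t | s | 5
5 | p | t | t | 5
5 | p | t | t | 5
5 | r | s | s | 5
5 | r | s | t | 5
5 | r | s | t | 5
7 | p | r | r | 7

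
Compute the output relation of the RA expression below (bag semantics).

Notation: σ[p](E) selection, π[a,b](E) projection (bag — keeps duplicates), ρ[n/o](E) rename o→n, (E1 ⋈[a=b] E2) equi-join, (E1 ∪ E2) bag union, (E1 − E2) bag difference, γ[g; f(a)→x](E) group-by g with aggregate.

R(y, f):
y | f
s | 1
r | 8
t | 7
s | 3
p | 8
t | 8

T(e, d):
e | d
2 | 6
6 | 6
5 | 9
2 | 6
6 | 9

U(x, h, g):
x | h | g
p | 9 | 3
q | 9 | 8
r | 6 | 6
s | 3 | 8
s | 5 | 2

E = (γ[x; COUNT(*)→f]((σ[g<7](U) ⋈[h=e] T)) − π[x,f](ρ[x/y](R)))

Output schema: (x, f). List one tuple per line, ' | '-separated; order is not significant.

Subexpression sizes:
  U → 5
  σ[g<7](U) → 3
  T → 5
  (σ[g<7](U) ⋈[h=e] T) → 3
  γ[x; COUNT(*)→f]((σ[g<7](U) ⋈[h=e] T)) → 2
  R → 6
  ρ[x/y](R) → 6
  π[x,f](ρ[x/y](R)) → 6
  (γ[x; COUNT(*)→f]((σ[g<7](U) ⋈[h=e] T)) − π[x,f](ρ[x/y](R))) → 1

== RESULT ==
x | f
r | 2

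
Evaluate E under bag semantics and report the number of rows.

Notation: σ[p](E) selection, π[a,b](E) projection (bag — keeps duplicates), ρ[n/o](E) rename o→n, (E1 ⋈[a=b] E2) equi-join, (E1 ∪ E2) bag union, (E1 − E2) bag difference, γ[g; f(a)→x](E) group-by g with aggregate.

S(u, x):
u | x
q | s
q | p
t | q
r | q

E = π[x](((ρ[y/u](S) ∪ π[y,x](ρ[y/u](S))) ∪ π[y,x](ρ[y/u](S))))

Stepwise |·|:
  S → 4
  ρ[y/u](S) → 4
  S → 4
  ρ[y/u](S) → 4
  π[y,x](ρ[y/u](S)) → 4
  (ρ[y/u](S) ∪ π[y,x](ρ[y/u](S))) → 8
  S → 4
  ρ[y/u](S) → 4
  π[y,x](ρ[y/u](S)) → 4
  ((ρ[y/u](S) ∪ π[y,x](ρ[y/u](S))) ∪ π[y,x](ρ[y/u](S))) → 12
  π[x](((ρ[y/u](S) ∪ π[y,x](ρ[y/u](S))) ∪ π[y,x](ρ[y/u](S)))) → 12

|E| = 12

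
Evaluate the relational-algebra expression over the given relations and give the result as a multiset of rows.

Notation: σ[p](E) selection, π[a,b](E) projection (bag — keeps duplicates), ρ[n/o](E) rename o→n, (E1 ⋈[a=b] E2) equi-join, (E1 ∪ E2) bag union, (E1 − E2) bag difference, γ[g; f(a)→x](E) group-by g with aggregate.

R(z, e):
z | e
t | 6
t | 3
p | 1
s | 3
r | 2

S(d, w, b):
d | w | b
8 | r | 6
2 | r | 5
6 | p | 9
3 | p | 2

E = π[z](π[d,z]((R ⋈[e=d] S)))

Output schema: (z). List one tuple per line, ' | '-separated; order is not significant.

Stepwise |·|:
  R → 5
  S → 4
  (R ⋈[e=d] S) → 4
  π[d,z]((R ⋈[e=d] S)) → 4
  π[z](π[d,z]((R ⋈[e=d] S))) → 4

== RESULT ==
z
r
s
t
t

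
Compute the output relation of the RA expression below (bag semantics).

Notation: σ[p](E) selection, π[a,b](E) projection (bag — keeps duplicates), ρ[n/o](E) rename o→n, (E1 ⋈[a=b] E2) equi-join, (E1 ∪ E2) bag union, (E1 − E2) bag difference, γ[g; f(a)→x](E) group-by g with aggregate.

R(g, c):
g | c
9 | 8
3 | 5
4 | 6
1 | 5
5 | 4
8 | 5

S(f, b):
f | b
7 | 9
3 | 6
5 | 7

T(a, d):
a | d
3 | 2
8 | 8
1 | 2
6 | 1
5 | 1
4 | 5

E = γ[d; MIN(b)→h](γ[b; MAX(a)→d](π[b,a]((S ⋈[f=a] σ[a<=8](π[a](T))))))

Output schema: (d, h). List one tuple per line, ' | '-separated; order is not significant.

Stepwise |·|:
  S → 3
  T → 6
  π[a](T) → 6
  σ[a<=8](π[a](T)) → 6
  (S ⋈[f=a] σ[a<=8](π[a](T))) → 2
  π[b,a]((S ⋈[f=a] σ[a<=8](π[a](T)))) → 2
  γ[b; MAX(a)→d](π[b,a]((S ⋈[f=a] σ[a<=8](π[a](T))))) → 2
  γ[d; MIN(b)→h](γ[b; MAX(a)→d](π[b,a]((S ⋈[f=a] σ[a<=8](π[a](T)))))) → 2

== RESULT ==
d | h
3 | 6
5 | 7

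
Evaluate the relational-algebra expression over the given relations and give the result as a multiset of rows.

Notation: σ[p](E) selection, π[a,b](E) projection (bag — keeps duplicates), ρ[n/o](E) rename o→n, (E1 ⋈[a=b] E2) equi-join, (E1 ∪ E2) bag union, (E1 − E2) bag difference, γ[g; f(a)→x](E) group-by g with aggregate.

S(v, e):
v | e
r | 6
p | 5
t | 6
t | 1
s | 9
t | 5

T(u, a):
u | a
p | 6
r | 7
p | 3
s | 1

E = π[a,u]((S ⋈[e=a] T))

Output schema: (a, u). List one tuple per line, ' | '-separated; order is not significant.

Subexpression sizes:
  S → 6
  T → 4
  (S ⋈[e=a] T) → 3
  π[a,u]((S ⋈[e=a] T)) → 3

== RESULT ==
a | u
1 | s
6 | p
6 | p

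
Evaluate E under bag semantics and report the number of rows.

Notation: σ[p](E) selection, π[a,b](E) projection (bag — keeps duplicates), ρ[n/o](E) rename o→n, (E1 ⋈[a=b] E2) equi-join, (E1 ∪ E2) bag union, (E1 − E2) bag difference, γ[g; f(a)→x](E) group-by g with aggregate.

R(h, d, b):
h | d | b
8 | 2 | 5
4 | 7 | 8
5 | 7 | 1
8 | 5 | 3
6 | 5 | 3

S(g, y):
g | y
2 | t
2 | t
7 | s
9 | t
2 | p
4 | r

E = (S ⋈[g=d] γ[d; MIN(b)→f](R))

Per-node cardinality:
  S → 6
  R → 5
  γ[d; MIN(b)→f](R) → 3
  (S ⋈[g=d] γ[d; MIN(b)→f](R)) → 4

|E| = 4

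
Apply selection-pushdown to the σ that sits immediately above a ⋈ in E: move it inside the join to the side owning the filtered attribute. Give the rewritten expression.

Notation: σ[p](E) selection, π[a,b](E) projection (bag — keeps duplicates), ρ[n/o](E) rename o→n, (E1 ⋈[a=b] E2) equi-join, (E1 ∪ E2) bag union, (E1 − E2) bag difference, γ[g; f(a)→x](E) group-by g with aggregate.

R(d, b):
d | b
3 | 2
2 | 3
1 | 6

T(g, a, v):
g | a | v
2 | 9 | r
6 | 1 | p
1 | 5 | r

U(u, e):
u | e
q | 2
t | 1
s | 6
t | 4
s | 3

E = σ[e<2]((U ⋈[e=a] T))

σ filters on e, owned by the left side.
E' = (σ[e<2](U) ⋈[e=a] T)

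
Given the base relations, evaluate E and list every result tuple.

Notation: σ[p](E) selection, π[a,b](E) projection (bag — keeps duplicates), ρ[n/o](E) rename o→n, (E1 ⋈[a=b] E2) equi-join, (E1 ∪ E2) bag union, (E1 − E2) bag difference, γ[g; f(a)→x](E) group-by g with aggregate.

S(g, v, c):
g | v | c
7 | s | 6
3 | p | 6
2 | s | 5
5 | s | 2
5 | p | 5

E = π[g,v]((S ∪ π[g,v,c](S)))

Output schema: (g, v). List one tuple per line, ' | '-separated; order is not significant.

Subexpression sizes:
  S → 5
  S → 5
  π[g,v,c](S) → 5
  (S ∪ π[g,v,c](S)) → 10
  π[g,v]((S ∪ π[g,v,c](S))) → 10

== RESULT ==
g | v
2 | s
2 | s
3 | p
3 | p
5 | p
5 | p
5 | s
5 | s
7 | s
7 | s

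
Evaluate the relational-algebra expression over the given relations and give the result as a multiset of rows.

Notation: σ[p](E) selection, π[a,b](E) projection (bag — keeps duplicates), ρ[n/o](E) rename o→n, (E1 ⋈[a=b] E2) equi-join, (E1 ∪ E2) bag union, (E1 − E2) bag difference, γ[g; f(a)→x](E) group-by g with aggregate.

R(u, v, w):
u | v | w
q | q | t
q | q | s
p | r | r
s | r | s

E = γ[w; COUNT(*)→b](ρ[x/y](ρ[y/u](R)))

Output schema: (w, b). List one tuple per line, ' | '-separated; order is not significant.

Subexpression sizes:
  R → 4
  ρ[y/u](R) → 4
  ρ[x/y](ρ[y/u](R)) → 4
  γ[w; COUNT(*)→b](ρ[x/y](ρ[y/u](R))) → 3

== RESULT ==
w | b
r | 1
s | 2
t | 1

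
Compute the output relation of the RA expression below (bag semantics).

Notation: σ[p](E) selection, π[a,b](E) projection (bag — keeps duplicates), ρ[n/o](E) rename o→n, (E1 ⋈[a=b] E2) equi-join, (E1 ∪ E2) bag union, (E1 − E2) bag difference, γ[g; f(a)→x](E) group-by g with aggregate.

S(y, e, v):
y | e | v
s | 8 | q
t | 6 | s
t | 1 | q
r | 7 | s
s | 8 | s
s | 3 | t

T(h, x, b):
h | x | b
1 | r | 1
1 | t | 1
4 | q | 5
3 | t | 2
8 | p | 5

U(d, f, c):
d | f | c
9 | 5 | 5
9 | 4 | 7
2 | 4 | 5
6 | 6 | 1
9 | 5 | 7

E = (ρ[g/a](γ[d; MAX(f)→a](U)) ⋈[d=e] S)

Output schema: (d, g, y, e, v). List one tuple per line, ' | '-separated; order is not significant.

Row counts bottom-up:
  U → 5
  γ[d; MAX(f)→a](U) → 3
  ρ[g/a](γ[d; MAX(f)→a](U)) → 3
  S → 6
  (ρ[g/a](γ[d; MAX(f)→a](U)) ⋈[d=e] S) → 1

== RESULT ==
d | g | y | e | v
6 | 6 | t | 6 | s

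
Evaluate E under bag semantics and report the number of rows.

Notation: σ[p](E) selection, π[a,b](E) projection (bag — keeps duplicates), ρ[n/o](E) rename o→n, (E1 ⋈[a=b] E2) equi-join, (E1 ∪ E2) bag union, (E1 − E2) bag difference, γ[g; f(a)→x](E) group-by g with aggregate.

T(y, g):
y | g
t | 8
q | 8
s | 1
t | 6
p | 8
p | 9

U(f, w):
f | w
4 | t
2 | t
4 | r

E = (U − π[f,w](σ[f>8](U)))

Per-node cardinality:
  U → 3
  U → 3
  σ[f>8](U) → 0
  π[f,w](σ[f>8](U)) → 0
  (U − π[f,w](σ[f>8](U))) → 3

|E| = 3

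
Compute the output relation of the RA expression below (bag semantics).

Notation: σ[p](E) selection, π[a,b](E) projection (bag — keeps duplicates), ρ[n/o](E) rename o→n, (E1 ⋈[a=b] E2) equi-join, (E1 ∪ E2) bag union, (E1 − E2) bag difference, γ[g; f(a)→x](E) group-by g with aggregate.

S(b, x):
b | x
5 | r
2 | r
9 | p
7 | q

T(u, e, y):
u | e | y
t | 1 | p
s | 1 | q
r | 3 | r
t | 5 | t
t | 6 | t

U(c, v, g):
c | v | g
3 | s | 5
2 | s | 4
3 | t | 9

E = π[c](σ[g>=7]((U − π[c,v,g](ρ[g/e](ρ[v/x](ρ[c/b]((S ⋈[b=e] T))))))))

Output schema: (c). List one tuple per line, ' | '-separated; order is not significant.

Stepwise |·|:
  U → 3
  S → 4
  T → 5
  (S ⋈[b=e] T) → 1
  ρ[c/b]((S ⋈[b=e] T)) → 1
  ρ[v/x](ρ[c/b]((S ⋈[b=e] T))) → 1
  ρ[g/e](ρ[v/x](ρ[c/b]((S ⋈[b=e] T)))) → 1
  π[c,v,g](ρ[g/e](ρ[v/x](ρ[c/b]((S ⋈[b=e] T))))) → 1
  (U − π[c,v,g](ρ[g/e](ρ[v/x](ρ[c/b]((S ⋈[b=e] T)))))) → 3
  σ[g>=7]((U − π[c,v,g](ρ[g/e](ρ[v/x](ρ[c/b]((S ⋈[b=e] T))))))) → 1
  π[c](σ[g>=7]((U − π[c,v,g](ρ[g/e](ρ[v/x](ρ[c/b]((S ⋈[b=e] T)))))))) → 1

== RESULT ==
c
3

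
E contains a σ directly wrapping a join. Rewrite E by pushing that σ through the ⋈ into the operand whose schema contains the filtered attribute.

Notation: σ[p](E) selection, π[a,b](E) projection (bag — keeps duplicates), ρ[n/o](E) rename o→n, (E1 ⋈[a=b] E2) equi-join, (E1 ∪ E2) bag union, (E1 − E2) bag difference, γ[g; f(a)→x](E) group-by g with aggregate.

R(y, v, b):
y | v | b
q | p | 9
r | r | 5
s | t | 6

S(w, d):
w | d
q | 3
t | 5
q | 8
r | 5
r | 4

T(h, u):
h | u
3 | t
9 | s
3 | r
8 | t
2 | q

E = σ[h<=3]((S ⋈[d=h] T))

σ filters on h, owned by the right side.
E' = (S ⋈[d=h] σ[h<=3](T))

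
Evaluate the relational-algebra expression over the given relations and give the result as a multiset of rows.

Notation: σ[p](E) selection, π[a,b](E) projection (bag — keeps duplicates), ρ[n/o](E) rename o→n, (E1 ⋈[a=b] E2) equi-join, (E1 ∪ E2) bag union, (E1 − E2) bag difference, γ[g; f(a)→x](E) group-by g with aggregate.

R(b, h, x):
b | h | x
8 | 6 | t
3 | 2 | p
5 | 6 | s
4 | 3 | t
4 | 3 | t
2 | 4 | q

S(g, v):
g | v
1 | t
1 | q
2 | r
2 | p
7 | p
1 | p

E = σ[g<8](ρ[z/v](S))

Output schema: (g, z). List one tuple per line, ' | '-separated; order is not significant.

Subexpression sizes:
  S → 6
  ρ[z/v](S) → 6
  σ[g<8](ρ[z/v](S)) → 6

== RESULT ==
g | z
1 | p
1 | q
1 | t
2 | p
2 | r
7 | p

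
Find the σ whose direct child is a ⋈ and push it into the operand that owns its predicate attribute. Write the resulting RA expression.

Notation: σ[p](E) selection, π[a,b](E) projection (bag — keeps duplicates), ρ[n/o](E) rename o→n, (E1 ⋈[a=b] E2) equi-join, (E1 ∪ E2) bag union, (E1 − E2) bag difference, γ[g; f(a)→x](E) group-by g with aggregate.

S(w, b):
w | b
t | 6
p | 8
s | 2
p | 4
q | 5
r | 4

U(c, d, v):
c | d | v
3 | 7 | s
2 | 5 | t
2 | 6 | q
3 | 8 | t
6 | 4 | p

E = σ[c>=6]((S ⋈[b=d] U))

σ filters on c, owned by the right side.
E' = (S ⋈[b=d] σ[c>=6](U))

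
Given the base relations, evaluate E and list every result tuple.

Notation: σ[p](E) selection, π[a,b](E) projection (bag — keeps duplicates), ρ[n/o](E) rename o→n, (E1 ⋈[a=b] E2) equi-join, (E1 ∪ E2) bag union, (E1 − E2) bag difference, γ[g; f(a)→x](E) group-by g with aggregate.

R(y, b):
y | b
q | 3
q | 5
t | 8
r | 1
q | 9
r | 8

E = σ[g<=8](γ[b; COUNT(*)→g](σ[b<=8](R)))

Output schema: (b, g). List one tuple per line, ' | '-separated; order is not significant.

Row counts bottom-up:
  R → 6
  σ[b<=8](R) → 5
  γ[b; COUNT(*)→g](σ[b<=8](R)) → 4
  σ[g<=8](γ[b; COUNT(*)→g](σ[b<=8](R))) → 4

== RESULT ==
b | g
1 | 1
3 | 1
5 | 1
8 | 2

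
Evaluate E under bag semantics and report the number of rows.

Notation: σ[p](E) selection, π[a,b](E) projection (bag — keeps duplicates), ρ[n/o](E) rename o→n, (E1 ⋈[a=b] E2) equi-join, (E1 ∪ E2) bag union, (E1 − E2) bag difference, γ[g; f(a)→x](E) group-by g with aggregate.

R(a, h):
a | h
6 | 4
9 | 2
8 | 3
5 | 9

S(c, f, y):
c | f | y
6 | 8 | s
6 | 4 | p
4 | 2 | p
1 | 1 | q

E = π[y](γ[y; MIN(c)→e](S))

Per-node cardinality:
  S → 4
  γ[y; MIN(c)→e](S) → 3
  π[y](γ[y; MIN(c)→e](S)) → 3

|E| = 3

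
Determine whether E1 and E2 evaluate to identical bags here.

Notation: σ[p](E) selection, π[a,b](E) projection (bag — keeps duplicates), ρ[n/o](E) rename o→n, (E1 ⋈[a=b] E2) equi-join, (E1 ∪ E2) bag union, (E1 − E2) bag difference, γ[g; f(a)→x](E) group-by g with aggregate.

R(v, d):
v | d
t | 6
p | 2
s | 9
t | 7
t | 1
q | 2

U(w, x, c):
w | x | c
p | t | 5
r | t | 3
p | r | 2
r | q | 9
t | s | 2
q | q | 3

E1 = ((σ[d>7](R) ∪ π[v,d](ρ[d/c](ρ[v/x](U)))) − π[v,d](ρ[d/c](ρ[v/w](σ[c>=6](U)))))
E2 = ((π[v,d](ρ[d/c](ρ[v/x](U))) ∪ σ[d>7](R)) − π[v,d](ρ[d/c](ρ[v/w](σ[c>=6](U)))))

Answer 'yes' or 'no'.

E1 row counts bottom-up:
  R → 6
  σ[d>7](R) → 1
  U → 6
  ρ[v/x](U) → 6
  ρ[d/c](ρ[v/x](U)) → 6
  π[v,d](ρ[d/c](ρ[v/x](U))) → 6
  (σ[d>7](R) ∪ π[v,d](ρ[d/c](ρ[v/x](U)))) → 7
  U → 6
  σ[c>=6](U) → 1
  ρ[v/w](σ[c>=6](U)) → 1
  ρ[d/c](ρ[v/w](σ[c>=6](U))) → 1
  π[v,d](ρ[d/c](ρ[v/w](σ[c>=6](U)))) → 1
  ((σ[d>7](R) ∪ π[v,d](ρ[d/c](ρ[v/x](U)))) − π[v,d](ρ[d/c](ρ[v/w](σ[c>=6](U))))) → 7
E2 row counts bottom-up:
  U → 6
  ρ[v/x](U) → 6
  ρ[d/c](ρ[v/x](U)) → 6
  π[v,d](ρ[d/c](ρ[v/x](U))) → 6
  R → 6
  σ[d>7](R) → 1
  (π[v,d](ρ[d/c](ρ[v/x](U))) ∪ σ[d>7](R)) → 7
  U → 6
  σ[c>=6](U) → 1
  ρ[v/w](σ[c>=6](U)) → 1
  ρ[d/c](ρ[v/w](σ[c>=6](U))) → 1
  π[v,d](ρ[d/c](ρ[v/w](σ[c>=6](U)))) → 1
  ((π[v,d](ρ[d/c](ρ[v/x](U))) ∪ σ[d>7](R)) − π[v,d](ρ[d/c](ρ[v/w](σ[c>=6](U))))) → 7

E1 and E2 produce the same multiset:
v | d
q | 3
q | 9
r | 2
s | 2
s | 9
t | 3
t | 5

yes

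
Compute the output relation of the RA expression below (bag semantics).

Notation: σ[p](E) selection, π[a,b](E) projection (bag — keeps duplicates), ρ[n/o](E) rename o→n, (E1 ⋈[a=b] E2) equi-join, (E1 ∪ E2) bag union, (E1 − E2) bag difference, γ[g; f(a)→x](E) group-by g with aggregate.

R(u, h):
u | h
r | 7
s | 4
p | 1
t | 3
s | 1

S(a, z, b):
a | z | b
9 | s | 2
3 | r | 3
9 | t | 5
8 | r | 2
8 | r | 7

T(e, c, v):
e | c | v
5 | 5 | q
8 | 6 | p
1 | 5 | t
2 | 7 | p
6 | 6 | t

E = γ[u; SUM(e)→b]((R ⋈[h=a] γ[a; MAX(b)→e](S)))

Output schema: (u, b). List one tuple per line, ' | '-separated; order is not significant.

Subexpression sizes:
  R → 5
  S → 5
  γ[a; MAX(b)→e](S) → 3
  (R ⋈[h=a] γ[a; MAX(b)→e](S)) → 1
  γ[u; SUM(e)→b]((R ⋈[h=a] γ[a; MAX(b)→e](S))) → 1

== RESULT ==
u | b
t | 3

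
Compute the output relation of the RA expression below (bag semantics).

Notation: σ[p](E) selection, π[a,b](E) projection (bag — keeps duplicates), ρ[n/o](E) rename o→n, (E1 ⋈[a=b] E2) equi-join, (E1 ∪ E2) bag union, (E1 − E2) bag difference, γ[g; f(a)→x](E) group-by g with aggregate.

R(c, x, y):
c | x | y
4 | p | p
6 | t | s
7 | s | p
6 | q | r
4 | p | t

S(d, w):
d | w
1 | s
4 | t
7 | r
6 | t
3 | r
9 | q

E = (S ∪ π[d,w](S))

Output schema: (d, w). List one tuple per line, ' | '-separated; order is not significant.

Row counts bottom-up:
  S → 6
  S → 6
  π[d,w](S) → 6
  (S ∪ π[d,w](S)) → 12

== RESULT ==
d | w
1 | s
1 | s
3 | r
3 | r
4 | t
4 | t
6 | t
6 | t
7 | r
7 | r
9 | q
9 | q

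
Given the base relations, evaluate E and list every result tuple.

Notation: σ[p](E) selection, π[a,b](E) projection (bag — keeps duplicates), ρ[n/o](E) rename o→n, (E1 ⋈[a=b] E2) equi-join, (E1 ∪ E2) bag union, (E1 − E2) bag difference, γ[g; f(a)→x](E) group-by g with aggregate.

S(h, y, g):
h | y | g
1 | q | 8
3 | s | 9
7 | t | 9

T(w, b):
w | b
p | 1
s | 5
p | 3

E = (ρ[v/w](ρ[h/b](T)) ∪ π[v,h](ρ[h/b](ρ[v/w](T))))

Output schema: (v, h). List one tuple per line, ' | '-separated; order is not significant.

Subexpression sizes:
  T → 3
  ρ[h/b](T) → 3
  ρ[v/w](ρ[h/b](T)) → 3
  T → 3
  ρ[v/w](T) → 3
  ρ[h/b](ρ[v/w](T)) → 3
  π[v,h](ρ[h/b](ρ[v/w](T))) → 3
  (ρ[v/w](ρ[h/b](T)) ∪ π[v,h](ρ[h/b](ρ[v/w](T)))) → 6

== RESULT ==
v | h
p | 1
p | 1
p | 3
p | 3
s | 5
s | 5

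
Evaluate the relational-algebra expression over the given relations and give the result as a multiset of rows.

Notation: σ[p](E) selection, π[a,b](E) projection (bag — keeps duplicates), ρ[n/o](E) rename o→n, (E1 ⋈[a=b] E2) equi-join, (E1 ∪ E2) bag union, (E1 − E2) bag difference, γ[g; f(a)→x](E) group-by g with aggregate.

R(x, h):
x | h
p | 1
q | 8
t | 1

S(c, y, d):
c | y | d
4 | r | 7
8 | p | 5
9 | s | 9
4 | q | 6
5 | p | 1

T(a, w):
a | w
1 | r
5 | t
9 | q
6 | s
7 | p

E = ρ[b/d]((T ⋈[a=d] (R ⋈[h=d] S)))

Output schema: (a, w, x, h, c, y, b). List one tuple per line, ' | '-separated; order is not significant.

Per-node cardinality:
  T → 5
  R → 3
  S → 5
  (R ⋈[h=d] S) → 2
  (T ⋈[a=d] (R ⋈[h=d] S)) → 2
  ρ[b/d]((T ⋈[a=d] (R ⋈[h=d] S))) → 2

== RESULT ==
a | w | x | h | c | y | b
1 | r | p | 1 | 5 | p | 1
1 | r | t | 1 | 5 | p | 1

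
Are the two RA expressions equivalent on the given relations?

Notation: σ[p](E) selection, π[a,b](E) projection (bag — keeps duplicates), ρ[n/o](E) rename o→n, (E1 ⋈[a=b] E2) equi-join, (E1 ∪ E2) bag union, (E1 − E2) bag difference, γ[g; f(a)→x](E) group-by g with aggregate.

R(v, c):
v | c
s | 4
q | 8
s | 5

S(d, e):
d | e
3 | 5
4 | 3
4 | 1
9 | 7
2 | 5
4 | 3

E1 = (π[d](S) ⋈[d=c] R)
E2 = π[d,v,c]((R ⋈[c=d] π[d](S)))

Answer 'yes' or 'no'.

E1 stepwise |·|:
  S → 6
  π[d](S) → 6
  R → 3
  (π[d](S) ⋈[d=c] R) → 3
E2 stepwise |·|:
  R → 3
  S → 6
  π[d](S) → 6
  (R ⋈[c=d] π[d](S)) → 3
  π[d,v,c]((R ⋈[c=d] π[d](S))) → 3

E1 and E2 produce the same multiset:
d | v | c
4 | s | 4
4 | s | 4
4 | s | 4

yes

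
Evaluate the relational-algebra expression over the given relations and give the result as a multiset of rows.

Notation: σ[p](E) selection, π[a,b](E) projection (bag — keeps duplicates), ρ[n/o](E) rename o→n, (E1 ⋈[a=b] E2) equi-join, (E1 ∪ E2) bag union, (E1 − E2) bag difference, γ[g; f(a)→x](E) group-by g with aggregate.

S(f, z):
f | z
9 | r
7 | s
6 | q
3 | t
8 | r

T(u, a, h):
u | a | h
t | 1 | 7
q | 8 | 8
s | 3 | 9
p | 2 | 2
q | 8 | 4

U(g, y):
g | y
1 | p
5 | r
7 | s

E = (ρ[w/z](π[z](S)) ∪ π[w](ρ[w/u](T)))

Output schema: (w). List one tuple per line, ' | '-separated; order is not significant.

Row counts bottom-up:
  S → 5
  π[z](S) → 5
  ρ[w/z](π[z](S)) → 5
  T → 5
  ρ[w/u](T) → 5
  π[w](ρ[w/u](T)) → 5
  (ρ[w/z](π[z](S)) ∪ π[w](ρ[w/u](T))) → 10

== RESULT ==
w
p
q
q
q
r
r
s
s
t
t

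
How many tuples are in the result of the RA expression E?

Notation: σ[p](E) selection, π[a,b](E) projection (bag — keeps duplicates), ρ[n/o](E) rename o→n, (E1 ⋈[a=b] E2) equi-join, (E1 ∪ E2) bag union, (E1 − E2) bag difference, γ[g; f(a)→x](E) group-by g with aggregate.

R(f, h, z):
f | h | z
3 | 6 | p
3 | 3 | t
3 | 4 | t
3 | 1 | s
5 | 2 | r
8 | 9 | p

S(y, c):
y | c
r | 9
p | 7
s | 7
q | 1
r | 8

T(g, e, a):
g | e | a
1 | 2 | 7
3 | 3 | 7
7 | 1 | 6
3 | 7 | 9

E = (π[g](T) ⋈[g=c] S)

Subexpression sizes:
  T → 4
  π[g](T) → 4
  S → 5
  (π[g](T) ⋈[g=c] S) → 3

|E| = 3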